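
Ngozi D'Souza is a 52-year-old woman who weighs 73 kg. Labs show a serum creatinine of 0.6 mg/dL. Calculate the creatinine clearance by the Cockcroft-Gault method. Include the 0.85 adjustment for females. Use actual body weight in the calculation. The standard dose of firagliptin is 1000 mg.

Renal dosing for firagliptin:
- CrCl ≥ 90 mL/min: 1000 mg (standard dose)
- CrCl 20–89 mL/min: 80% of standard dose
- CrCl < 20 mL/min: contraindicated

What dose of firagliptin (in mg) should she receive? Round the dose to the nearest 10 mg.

CrCl = (140 − 52) × 73 / (72 × 0.6) × 0.85 = 6424.0 / 43.20 × 0.85 ≈ 126.4 mL/min
CrCl ≈ 126 mL/min → bracket ≥ 90 mL/min.
100% of 1000 mg = 1000 mg

1000 mg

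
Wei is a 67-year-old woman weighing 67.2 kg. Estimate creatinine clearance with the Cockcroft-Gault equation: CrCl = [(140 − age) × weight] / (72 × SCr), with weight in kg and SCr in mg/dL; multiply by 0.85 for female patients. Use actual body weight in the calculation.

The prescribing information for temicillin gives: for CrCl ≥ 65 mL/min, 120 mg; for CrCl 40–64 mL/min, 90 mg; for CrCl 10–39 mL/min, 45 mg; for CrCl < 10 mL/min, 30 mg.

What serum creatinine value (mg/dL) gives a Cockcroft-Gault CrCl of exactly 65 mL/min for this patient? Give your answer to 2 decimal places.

0.89 mg/dL

Standard dose requires CrCl ≥ 65 mL/min.
Set (140 − 67) × 67.2 × 0.85 / (72 × SCr) = 65
SCr = (140 − 67) × 67.2 × 0.85 / (72 × 65) = 0.891 mg/dL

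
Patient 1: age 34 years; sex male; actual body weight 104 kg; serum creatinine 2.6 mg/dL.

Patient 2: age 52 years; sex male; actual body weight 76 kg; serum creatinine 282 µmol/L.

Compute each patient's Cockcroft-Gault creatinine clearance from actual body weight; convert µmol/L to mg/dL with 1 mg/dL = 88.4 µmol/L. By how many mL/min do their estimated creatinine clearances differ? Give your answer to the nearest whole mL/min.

30 mL/min

Patient 1: CrCl = (140 − 34) × 104 / (72 × 2.6) = 11024.0 / 187.20 ≈ 58.9 mL/min
Patient 2: SCr = 282 / 88.4 = 3.19 mg/dL
Patient 2: CrCl = (140 − 52) × 76 / (72 × 3.19) = 6688.0 / 229.68 ≈ 29.1 mL/min
|58.9 − 29.1| = 29.8 mL/min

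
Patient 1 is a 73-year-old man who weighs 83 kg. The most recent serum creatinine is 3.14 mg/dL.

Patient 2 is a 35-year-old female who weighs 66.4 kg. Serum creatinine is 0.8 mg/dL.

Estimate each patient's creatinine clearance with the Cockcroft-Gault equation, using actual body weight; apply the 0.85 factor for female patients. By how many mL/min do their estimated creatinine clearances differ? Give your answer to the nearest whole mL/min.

78 mL/min

Patient 1: CrCl = (140 − 73) × 83 / (72 × 3.14) = 5561.0 / 226.08 ≈ 24.6 mL/min
Patient 2: CrCl = (140 − 35) × 66.4 / (72 × 0.8) × 0.85 = 6972.0 / 57.60 × 0.85 ≈ 102.9 mL/min
|24.6 − 102.9| = 78.3 mL/min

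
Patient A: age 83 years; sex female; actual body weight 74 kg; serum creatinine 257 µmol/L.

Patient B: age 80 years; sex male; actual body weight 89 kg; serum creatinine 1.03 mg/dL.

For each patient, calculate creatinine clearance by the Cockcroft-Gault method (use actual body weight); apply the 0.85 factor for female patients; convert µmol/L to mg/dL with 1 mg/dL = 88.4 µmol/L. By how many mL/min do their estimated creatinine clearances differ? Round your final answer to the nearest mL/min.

55 mL/min

Patient A: SCr = 257 / 88.4 = 2.907 mg/dL
Patient A: CrCl = (140 − 83) × 74 / (72 × 2.907) × 0.85 = 4218.0 / 209.30 × 0.85 ≈ 17.1 mL/min
Patient B: CrCl = (140 − 80) × 89 / (72 × 1.03) = 5340.0 / 74.16 ≈ 72.0 mL/min
|17.1 − 72.0| = 54.9 mL/min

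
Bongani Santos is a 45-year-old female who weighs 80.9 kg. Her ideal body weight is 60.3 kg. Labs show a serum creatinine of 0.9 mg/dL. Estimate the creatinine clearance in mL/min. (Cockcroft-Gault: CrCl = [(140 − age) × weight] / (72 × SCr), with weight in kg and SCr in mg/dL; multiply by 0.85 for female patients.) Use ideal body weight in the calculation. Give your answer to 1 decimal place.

75.1 mL/min

CrCl = (140 − 45) × 60.3 / (72 × 0.9) × 0.85 = 5728.5 / 64.80 × 0.85 ≈ 75.1 mL/min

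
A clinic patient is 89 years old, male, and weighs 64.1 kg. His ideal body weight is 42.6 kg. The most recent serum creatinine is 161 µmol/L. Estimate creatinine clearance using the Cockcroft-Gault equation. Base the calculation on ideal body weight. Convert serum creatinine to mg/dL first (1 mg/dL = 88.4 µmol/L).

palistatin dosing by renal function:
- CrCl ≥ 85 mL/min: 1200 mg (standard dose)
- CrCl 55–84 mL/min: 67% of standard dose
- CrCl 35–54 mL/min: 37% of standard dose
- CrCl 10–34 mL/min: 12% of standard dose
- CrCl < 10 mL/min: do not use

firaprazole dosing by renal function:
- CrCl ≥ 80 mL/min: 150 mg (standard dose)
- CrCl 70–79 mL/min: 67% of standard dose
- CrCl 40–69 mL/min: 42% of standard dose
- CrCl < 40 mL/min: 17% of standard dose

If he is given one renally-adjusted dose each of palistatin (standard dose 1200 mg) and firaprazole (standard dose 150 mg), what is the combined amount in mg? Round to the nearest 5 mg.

SCr = 161 / 88.4 = 1.821 mg/dL
CrCl = (140 − 89) × 42.6 / (72 × 1.821) = 2172.6 / 131.11 ≈ 16.6 mL/min
CrCl ≈ 17 mL/min.
palistatin: 10–34 mL/min → 12% of 1200 mg = 144 mg.
firaprazole: < 40 mL/min → 17% of 150 mg = 25.5 mg.
Total = 144 + 25.5 = 169.5 mg.

170 mg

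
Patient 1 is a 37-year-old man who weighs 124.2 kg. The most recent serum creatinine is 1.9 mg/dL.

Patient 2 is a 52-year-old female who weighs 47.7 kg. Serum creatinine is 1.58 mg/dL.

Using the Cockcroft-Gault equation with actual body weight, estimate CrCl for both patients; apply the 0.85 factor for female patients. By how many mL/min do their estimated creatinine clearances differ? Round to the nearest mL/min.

Patient 1: CrCl = (140 − 37) × 124.2 / (72 × 1.9) = 12792.6 / 136.80 ≈ 93.5 mL/min
Patient 2: CrCl = (140 − 52) × 47.7 / (72 × 1.58) × 0.85 = 4197.6 / 113.76 × 0.85 ≈ 31.4 mL/min
|93.5 − 31.4| = 62.1 mL/min

62 mL/min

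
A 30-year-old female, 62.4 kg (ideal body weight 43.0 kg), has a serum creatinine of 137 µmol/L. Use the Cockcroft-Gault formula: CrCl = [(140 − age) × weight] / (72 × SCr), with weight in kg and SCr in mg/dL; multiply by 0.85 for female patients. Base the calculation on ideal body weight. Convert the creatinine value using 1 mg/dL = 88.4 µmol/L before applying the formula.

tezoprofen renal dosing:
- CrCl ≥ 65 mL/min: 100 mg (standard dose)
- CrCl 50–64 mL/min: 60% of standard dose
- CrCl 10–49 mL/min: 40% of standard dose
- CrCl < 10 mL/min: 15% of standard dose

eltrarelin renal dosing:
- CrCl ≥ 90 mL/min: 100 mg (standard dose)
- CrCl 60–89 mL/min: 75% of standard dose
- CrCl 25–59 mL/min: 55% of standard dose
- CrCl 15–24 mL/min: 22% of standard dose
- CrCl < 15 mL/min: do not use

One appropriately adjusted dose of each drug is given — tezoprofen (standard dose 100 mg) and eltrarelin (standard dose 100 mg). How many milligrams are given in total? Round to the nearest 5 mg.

SCr = 137 / 88.4 = 1.55 mg/dL
CrCl = (140 − 30) × 43 / (72 × 1.55) × 0.85 = 4730.0 / 111.60 × 0.85 ≈ 36.0 mL/min
CrCl ≈ 36 mL/min.
tezoprofen: 10–49 mL/min → 40% of 100 mg = 40 mg.
eltrarelin: 25–59 mL/min → 55% of 100 mg = 55 mg.
Total = 40 + 55 = 95 mg.

95 mg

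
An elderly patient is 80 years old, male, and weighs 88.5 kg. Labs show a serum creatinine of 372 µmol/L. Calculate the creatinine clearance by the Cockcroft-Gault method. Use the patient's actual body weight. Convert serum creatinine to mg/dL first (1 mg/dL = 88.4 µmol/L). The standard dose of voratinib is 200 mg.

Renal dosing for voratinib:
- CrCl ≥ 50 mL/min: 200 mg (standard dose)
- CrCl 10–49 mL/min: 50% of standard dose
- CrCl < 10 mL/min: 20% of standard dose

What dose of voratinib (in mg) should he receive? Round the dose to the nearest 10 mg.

100 mg

SCr = 372 / 88.4 = 4.208 mg/dL
CrCl = (140 − 80) × 88.5 / (72 × 4.208) = 5310.0 / 302.98 ≈ 17.5 mL/min
CrCl ≈ 18 mL/min → bracket 10–49 mL/min.
50% of 200 mg = 100 mg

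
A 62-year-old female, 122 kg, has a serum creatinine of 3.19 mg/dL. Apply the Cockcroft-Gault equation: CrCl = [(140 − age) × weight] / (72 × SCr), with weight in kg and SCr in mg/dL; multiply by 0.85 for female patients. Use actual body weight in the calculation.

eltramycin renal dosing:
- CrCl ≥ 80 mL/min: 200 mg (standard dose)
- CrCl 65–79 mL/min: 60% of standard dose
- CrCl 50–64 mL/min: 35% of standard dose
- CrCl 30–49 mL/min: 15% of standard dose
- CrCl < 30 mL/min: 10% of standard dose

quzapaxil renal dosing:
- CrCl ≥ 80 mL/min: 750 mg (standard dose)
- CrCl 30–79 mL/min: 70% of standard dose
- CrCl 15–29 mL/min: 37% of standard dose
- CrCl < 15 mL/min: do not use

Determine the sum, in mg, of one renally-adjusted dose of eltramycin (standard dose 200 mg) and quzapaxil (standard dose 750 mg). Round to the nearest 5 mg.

CrCl = (140 − 62) × 122 / (72 × 3.19) × 0.85 = 9516.0 / 229.68 × 0.85 ≈ 35.2 mL/min
CrCl ≈ 35 mL/min.
eltramycin: 30–49 mL/min → 15% of 200 mg = 30 mg.
quzapaxil: 30–79 mL/min → 70% of 750 mg = 525 mg.
Total = 30 + 525 = 555 mg.

555 mg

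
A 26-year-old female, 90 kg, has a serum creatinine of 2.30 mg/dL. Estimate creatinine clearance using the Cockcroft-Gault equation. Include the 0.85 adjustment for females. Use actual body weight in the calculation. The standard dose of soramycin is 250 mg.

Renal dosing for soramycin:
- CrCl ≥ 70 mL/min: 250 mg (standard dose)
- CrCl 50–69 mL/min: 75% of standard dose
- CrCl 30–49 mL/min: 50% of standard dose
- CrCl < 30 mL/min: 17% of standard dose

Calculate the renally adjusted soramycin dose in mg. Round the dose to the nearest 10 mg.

CrCl = (140 − 26) × 90 / (72 × 2.3) × 0.85 = 10260.0 / 165.60 × 0.85 ≈ 52.7 mL/min
CrCl ≈ 53 mL/min → bracket 50–69 mL/min.
75% of 250 mg = 187.5 mg → 190 mg

190 mg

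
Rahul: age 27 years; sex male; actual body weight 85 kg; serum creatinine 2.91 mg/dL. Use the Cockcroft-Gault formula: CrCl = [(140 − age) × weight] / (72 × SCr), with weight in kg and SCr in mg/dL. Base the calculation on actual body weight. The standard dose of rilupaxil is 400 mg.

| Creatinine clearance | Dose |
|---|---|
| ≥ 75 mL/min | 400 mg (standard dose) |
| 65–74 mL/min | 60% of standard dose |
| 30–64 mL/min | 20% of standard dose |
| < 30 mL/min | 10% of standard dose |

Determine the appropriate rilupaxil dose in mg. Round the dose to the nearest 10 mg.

80 mg

CrCl = (140 − 27) × 85 / (72 × 2.91) = 9605.0 / 209.52 ≈ 45.8 mL/min
CrCl ≈ 46 mL/min → bracket 30–64 mL/min.
20% of 400 mg = 80 mg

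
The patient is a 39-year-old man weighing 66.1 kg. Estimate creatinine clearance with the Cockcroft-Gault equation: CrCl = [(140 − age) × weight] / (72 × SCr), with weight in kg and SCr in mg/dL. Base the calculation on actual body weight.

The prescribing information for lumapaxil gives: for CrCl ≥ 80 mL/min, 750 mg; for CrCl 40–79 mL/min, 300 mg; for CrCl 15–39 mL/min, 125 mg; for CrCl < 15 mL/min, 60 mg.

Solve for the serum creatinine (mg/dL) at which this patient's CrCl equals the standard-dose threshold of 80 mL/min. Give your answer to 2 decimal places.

1.16 mg/dL

Standard dose requires CrCl ≥ 80 mL/min.
Set (140 − 39) × 66.1 / (72 × SCr) = 80
SCr = (140 − 39) × 66.1 / (72 × 80) = 1.159 mg/dL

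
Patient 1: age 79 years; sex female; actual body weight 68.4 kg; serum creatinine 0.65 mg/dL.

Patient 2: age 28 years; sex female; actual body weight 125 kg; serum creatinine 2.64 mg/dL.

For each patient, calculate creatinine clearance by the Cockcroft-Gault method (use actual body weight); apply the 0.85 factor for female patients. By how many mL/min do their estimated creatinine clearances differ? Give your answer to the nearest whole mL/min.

Patient 1: CrCl = (140 − 79) × 68.4 / (72 × 0.65) × 0.85 = 4172.4 / 46.80 × 0.85 ≈ 75.8 mL/min
Patient 2: CrCl = (140 − 28) × 125 / (72 × 2.64) × 0.85 = 14000.0 / 190.08 × 0.85 ≈ 62.6 mL/min
|75.8 − 62.6| = 13.2 mL/min

13 mL/min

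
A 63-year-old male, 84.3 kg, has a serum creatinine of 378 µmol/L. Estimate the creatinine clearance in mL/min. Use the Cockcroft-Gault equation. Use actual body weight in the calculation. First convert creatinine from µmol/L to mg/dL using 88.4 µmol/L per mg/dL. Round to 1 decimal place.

21.1 mL/min

SCr = 378 / 88.4 = 4.276 mg/dL
CrCl = (140 − 63) × 84.3 / (72 × 4.276) = 6491.1 / 307.87 ≈ 21.1 mL/min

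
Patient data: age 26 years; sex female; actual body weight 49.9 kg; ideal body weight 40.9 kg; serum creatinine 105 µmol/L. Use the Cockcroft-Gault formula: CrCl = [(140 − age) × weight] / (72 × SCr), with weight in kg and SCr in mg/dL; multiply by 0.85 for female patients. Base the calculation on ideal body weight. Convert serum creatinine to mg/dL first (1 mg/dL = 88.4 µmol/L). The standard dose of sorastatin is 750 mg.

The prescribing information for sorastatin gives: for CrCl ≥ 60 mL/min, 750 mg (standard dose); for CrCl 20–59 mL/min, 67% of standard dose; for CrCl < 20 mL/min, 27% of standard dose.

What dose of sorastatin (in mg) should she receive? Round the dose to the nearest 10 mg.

SCr = 105 / 88.4 = 1.188 mg/dL
CrCl = (140 − 26) × 40.9 / (72 × 1.188) × 0.85 = 4662.6 / 85.54 × 0.85 ≈ 46.3 mL/min
CrCl ≈ 46 mL/min → bracket 20–59 mL/min.
67% of 750 mg = 502.5 mg → 500 mg

500 mg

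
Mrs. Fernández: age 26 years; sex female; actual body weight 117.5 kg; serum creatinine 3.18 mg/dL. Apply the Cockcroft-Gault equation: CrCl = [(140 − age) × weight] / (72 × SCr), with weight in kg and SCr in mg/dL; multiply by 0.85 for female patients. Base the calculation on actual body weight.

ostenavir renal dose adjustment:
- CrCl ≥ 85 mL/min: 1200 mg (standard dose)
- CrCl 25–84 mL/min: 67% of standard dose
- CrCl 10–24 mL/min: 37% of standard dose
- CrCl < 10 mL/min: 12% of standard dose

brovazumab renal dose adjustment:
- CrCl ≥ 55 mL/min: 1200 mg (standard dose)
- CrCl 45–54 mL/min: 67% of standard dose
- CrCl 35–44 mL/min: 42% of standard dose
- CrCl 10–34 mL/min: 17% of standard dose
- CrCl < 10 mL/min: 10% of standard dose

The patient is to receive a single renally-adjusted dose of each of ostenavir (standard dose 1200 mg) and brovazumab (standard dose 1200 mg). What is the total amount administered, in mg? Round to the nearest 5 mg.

CrCl = (140 − 26) × 117.5 / (72 × 3.18) × 0.85 = 13395.0 / 228.96 × 0.85 ≈ 49.7 mL/min
CrCl ≈ 50 mL/min.
ostenavir: 25–84 mL/min → 67% of 1200 mg = 804 mg.
brovazumab: 45–54 mL/min → 67% of 1200 mg = 804 mg.
Total = 804 + 804 = 1608 mg.

1610 mg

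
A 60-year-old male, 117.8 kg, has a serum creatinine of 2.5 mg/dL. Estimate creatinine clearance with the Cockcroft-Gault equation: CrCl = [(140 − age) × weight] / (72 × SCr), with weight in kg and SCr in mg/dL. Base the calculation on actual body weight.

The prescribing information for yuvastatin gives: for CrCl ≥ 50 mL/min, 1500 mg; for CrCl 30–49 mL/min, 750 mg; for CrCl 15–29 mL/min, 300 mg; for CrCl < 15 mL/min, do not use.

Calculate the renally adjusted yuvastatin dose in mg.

CrCl = (140 − 60) × 117.8 / (72 × 2.5) = 9424.0 / 180.00 ≈ 52.4 mL/min
CrCl ≈ 52 mL/min → bracket ≥ 50 mL/min.
Dose for this bracket: 1500 mg.

1500 mg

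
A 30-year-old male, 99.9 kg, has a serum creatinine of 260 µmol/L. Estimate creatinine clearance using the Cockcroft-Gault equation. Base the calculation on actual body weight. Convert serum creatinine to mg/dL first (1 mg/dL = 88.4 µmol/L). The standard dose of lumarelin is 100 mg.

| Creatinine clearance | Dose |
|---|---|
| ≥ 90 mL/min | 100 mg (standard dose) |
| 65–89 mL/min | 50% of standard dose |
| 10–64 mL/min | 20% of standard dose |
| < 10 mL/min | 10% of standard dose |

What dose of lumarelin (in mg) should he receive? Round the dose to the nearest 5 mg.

20 mg

SCr = 260 / 88.4 = 2.941 mg/dL
CrCl = (140 − 30) × 99.9 / (72 × 2.941) = 10989.0 / 211.75 ≈ 51.9 mL/min
CrCl ≈ 52 mL/min → bracket 10–64 mL/min.
20% of 100 mg = 20 mg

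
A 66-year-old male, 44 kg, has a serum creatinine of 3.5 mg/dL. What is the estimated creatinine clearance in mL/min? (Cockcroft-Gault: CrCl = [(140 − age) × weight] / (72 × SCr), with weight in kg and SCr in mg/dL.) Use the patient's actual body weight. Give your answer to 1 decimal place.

12.9 mL/min

CrCl = (140 − 66) × 44 / (72 × 3.5) = 3256.0 / 252.00 ≈ 12.9 mL/min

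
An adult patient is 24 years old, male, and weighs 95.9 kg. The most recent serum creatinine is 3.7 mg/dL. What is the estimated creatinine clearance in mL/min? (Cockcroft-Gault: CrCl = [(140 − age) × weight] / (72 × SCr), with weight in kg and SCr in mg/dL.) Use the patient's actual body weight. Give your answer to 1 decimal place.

41.8 mL/min

CrCl = (140 − 24) × 95.9 / (72 × 3.7) = 11124.4 / 266.40 ≈ 41.8 mL/min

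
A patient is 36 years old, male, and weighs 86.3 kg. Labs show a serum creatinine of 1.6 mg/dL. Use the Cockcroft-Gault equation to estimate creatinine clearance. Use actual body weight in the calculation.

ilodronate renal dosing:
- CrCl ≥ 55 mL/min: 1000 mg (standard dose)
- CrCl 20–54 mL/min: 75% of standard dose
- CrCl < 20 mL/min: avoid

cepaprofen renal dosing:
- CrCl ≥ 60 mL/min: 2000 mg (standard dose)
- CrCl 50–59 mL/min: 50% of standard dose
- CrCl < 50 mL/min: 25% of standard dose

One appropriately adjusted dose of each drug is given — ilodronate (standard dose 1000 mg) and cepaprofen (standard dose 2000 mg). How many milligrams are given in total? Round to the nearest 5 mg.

CrCl = (140 − 36) × 86.3 / (72 × 1.6) = 8975.2 / 115.20 ≈ 77.9 mL/min
CrCl ≈ 78 mL/min.
ilodronate: ≥ 55 mL/min → 100% of 1000 mg = 1000 mg.
cepaprofen: ≥ 60 mL/min → 100% of 2000 mg = 2000 mg.
Total = 1000 + 2000 = 3000 mg.

3000 mg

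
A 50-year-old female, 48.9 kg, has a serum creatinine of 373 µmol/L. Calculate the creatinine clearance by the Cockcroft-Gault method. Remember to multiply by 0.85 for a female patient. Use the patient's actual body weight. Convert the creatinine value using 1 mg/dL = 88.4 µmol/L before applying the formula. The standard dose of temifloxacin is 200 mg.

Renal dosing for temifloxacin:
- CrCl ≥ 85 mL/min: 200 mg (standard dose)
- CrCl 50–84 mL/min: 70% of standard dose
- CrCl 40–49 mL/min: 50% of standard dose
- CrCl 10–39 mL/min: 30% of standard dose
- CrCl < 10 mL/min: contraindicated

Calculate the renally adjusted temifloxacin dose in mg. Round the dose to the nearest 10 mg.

SCr = 373 / 88.4 = 4.219 mg/dL
CrCl = (140 − 50) × 48.9 / (72 × 4.219) × 0.85 = 4401.0 / 303.77 × 0.85 ≈ 12.3 mL/min
CrCl ≈ 12 mL/min → bracket 10–39 mL/min.
30% of 200 mg = 60 mg

60 mg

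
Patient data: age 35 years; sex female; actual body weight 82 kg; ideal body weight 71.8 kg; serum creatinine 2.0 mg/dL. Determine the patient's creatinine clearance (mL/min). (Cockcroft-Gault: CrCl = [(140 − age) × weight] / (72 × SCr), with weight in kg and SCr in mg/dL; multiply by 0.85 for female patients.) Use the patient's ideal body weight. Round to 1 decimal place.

44.5 mL/min

CrCl = (140 − 35) × 71.8 / (72 × 2) × 0.85 = 7539.0 / 144.00 × 0.85 ≈ 44.5 mL/min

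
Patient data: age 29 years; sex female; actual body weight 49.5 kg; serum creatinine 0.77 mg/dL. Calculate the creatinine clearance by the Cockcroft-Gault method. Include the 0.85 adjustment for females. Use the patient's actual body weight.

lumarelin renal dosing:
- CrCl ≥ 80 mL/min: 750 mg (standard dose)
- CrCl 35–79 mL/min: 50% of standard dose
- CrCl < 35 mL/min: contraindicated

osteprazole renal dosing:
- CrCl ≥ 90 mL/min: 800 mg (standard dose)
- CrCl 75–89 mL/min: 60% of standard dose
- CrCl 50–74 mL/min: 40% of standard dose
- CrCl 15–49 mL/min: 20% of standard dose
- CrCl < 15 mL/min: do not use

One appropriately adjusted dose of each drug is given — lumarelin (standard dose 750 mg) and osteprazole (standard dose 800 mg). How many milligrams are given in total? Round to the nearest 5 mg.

1230 mg

CrCl = (140 − 29) × 49.5 / (72 × 0.77) × 0.85 = 5494.5 / 55.44 × 0.85 ≈ 84.2 mL/min
CrCl ≈ 84 mL/min.
lumarelin: ≥ 80 mL/min → 100% of 750 mg = 750 mg.
osteprazole: 75–89 mL/min → 60% of 800 mg = 480 mg.
Total = 750 + 480 = 1230 mg.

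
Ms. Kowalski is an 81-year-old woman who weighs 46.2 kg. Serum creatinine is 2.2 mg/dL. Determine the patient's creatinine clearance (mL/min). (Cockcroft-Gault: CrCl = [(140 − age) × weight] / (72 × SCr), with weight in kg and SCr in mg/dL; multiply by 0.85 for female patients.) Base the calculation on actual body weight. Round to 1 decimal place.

14.6 mL/min

CrCl = (140 − 81) × 46.2 / (72 × 2.2) × 0.85 = 2725.8 / 158.40 × 0.85 ≈ 14.6 mL/min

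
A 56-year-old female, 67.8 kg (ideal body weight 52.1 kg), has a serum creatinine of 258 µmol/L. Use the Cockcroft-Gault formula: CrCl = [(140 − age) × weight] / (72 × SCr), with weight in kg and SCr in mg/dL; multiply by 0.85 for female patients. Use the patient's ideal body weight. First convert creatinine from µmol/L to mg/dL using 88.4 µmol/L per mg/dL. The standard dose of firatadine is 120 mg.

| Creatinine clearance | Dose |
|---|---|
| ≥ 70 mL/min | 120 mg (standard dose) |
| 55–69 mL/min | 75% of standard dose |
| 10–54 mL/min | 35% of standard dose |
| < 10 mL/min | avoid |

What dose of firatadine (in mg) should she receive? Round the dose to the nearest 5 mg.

40 mg

SCr = 258 / 88.4 = 2.919 mg/dL
CrCl = (140 − 56) × 52.1 / (72 × 2.919) × 0.85 = 4376.4 / 210.17 × 0.85 ≈ 17.7 mL/min
CrCl ≈ 18 mL/min → bracket 10–54 mL/min.
35% of 120 mg = 42 mg → 40 mg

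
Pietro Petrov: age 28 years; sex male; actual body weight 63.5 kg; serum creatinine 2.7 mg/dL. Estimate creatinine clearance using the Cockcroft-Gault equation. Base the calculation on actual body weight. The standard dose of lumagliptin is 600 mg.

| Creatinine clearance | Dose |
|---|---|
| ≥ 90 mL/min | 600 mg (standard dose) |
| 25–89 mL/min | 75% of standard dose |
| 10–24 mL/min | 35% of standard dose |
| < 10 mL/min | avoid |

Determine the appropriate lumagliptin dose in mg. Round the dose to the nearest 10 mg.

CrCl = (140 − 28) × 63.5 / (72 × 2.7) = 7112.0 / 194.40 ≈ 36.6 mL/min
CrCl ≈ 37 mL/min → bracket 25–89 mL/min.
75% of 600 mg = 450 mg

450 mg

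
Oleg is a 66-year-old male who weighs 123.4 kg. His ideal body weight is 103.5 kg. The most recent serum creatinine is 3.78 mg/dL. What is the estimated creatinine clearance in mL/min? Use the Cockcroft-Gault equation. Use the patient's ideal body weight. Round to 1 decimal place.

28.1 mL/min

CrCl = (140 − 66) × 103.5 / (72 × 3.78) = 7659.0 / 272.16 ≈ 28.1 mL/min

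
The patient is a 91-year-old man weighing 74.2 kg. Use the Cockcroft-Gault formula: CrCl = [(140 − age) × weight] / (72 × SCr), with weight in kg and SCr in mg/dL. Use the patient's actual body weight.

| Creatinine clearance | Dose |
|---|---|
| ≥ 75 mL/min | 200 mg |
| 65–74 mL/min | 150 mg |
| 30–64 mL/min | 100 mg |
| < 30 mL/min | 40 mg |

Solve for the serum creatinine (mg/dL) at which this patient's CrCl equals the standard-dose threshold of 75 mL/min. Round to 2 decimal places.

Standard dose requires CrCl ≥ 75 mL/min.
Set (140 − 91) × 74.2 / (72 × SCr) = 75
SCr = (140 − 91) × 74.2 / (72 × 75) = 0.673 mg/dL

0.67 mg/dL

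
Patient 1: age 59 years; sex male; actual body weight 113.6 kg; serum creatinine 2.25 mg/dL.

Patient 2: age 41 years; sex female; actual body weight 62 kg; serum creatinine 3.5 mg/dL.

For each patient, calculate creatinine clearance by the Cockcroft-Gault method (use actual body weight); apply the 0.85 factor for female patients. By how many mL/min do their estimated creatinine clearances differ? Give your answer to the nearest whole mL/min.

36 mL/min

Patient 1: CrCl = (140 − 59) × 113.6 / (72 × 2.25) = 9201.6 / 162.00 ≈ 56.8 mL/min
Patient 2: CrCl = (140 − 41) × 62 / (72 × 3.5) × 0.85 = 6138.0 / 252.00 × 0.85 ≈ 20.7 mL/min
|56.8 − 20.7| = 36.1 mL/min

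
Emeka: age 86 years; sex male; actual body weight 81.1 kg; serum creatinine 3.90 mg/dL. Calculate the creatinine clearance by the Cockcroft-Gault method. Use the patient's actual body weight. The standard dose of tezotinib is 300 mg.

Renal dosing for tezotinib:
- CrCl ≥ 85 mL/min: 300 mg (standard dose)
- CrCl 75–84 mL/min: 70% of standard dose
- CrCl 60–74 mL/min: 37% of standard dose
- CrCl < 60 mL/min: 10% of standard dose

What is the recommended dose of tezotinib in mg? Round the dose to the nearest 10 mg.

CrCl = (140 − 86) × 81.1 / (72 × 3.9) = 4379.4 / 280.80 ≈ 15.6 mL/min
CrCl ≈ 16 mL/min → bracket < 60 mL/min.
10% of 300 mg = 30 mg

30 mg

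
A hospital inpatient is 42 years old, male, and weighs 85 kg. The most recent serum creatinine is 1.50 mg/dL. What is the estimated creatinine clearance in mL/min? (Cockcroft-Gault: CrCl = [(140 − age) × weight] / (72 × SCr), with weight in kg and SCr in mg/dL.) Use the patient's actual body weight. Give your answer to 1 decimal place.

77.1 mL/min

CrCl = (140 − 42) × 85 / (72 × 1.5) = 8330.0 / 108.00 ≈ 77.1 mL/min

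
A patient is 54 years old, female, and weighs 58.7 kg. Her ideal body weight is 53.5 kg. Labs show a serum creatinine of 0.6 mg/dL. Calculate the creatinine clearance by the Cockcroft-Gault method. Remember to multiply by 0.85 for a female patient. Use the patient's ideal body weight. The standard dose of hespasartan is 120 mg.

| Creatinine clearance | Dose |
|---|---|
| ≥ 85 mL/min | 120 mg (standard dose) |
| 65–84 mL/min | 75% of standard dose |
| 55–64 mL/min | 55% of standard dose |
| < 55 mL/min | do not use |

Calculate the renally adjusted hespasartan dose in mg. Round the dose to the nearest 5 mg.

120 mg

CrCl = (140 − 54) × 53.5 / (72 × 0.6) × 0.85 = 4601.0 / 43.20 × 0.85 ≈ 90.5 mL/min
CrCl ≈ 91 mL/min → bracket ≥ 85 mL/min.
100% of 120 mg = 120 mg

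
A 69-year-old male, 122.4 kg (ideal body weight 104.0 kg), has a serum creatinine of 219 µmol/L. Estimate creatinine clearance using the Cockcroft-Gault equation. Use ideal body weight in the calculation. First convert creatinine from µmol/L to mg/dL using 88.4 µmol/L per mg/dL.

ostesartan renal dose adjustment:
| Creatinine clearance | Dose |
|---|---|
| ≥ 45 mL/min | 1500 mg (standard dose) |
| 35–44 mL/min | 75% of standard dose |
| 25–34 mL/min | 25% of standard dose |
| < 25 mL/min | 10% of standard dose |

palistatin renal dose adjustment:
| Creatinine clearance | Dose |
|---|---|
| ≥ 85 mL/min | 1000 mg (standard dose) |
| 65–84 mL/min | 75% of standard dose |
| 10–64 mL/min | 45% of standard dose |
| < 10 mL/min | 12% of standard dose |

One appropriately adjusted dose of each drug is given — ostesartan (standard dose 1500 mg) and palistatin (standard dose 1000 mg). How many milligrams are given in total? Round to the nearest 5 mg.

1575 mg

SCr = 219 / 88.4 = 2.477 mg/dL
CrCl = (140 − 69) × 104 / (72 × 2.477) = 7384.0 / 178.34 ≈ 41.4 mL/min
CrCl ≈ 41 mL/min.
ostesartan: 35–44 mL/min → 75% of 1500 mg = 1125 mg.
palistatin: 10–64 mL/min → 45% of 1000 mg = 450 mg.
Total = 1125 + 450 = 1575 mg.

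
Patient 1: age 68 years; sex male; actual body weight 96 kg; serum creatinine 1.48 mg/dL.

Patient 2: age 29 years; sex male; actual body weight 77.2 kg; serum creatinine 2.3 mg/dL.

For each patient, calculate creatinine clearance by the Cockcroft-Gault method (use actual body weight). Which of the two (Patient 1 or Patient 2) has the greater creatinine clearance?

Patient 1

Patient 1: CrCl = (140 − 68) × 96 / (72 × 1.48) = 6912.0 / 106.56 ≈ 64.9 mL/min
Patient 2: CrCl = (140 − 29) × 77.2 / (72 × 2.3) = 8569.2 / 165.60 ≈ 51.7 mL/min
64.9 vs 51.7 mL/min → Patient 1 is higher.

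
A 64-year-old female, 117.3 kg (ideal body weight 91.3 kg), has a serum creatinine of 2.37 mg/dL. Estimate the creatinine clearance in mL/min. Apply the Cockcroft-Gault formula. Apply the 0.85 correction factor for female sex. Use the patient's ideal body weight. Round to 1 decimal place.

34.6 mL/min

CrCl = (140 − 64) × 91.3 / (72 × 2.37) × 0.85 = 6938.8 / 170.64 × 0.85 ≈ 34.6 mL/min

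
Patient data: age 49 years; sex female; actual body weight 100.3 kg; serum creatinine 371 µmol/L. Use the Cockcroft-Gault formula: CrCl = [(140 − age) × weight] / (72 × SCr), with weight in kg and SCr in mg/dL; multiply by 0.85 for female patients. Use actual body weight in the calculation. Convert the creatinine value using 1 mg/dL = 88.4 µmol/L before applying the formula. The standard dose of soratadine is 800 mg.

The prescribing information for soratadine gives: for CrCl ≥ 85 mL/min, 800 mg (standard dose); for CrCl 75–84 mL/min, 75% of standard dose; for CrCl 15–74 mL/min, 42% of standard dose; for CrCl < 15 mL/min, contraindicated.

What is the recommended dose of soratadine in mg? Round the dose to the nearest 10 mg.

340 mg

SCr = 371 / 88.4 = 4.197 mg/dL
CrCl = (140 − 49) × 100.3 / (72 × 4.197) × 0.85 = 9127.3 / 302.18 × 0.85 ≈ 25.7 mL/min
CrCl ≈ 26 mL/min → bracket 15–74 mL/min.
42% of 800 mg = 336 mg → 340 mg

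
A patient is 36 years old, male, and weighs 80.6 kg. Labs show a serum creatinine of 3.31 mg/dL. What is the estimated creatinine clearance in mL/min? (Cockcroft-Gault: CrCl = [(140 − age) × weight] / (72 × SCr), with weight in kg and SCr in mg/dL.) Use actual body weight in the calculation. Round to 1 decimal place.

CrCl = (140 − 36) × 80.6 / (72 × 3.31) = 8382.4 / 238.32 ≈ 35.2 mL/min

35.2 mL/min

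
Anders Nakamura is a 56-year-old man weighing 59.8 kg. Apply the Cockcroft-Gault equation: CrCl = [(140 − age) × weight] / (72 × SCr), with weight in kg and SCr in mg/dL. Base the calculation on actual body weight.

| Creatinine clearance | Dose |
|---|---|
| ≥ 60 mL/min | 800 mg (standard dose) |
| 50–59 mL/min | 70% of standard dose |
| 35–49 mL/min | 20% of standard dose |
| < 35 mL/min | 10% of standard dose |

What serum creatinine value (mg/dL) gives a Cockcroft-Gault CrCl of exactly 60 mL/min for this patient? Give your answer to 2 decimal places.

Standard dose requires CrCl ≥ 60 mL/min.
Set (140 − 56) × 59.8 / (72 × SCr) = 60
SCr = (140 − 56) × 59.8 / (72 × 60) = 1.163 mg/dL

1.16 mg/dL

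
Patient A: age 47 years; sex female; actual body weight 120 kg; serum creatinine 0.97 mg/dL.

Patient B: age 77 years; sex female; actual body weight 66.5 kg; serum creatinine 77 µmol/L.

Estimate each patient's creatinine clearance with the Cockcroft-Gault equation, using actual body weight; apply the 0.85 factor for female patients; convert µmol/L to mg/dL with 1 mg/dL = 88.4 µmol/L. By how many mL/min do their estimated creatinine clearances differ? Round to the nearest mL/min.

Patient A: CrCl = (140 − 47) × 120 / (72 × 0.97) × 0.85 = 11160.0 / 69.84 × 0.85 ≈ 135.8 mL/min
Patient B: SCr = 77 / 88.4 = 0.871 mg/dL
Patient B: CrCl = (140 − 77) × 66.5 / (72 × 0.871) × 0.85 = 4189.5 / 62.71 × 0.85 ≈ 56.8 mL/min
|135.8 − 56.8| = 79.0 mL/min

79 mL/min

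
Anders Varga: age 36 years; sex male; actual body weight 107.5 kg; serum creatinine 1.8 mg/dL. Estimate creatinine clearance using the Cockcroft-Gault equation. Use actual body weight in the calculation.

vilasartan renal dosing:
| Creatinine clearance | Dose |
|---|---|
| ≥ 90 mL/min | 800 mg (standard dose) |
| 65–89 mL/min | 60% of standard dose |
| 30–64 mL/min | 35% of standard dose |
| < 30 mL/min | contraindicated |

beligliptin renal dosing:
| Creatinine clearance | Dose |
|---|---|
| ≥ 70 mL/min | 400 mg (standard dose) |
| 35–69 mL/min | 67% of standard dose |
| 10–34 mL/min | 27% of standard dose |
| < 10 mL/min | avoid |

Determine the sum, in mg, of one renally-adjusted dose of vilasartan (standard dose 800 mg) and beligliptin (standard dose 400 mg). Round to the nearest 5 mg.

880 mg

CrCl = (140 − 36) × 107.5 / (72 × 1.8) = 11180.0 / 129.60 ≈ 86.3 mL/min
CrCl ≈ 86 mL/min.
vilasartan: 65–89 mL/min → 60% of 800 mg = 480 mg.
beligliptin: ≥ 70 mL/min → 100% of 400 mg = 400 mg.
Total = 480 + 400 = 880 mg.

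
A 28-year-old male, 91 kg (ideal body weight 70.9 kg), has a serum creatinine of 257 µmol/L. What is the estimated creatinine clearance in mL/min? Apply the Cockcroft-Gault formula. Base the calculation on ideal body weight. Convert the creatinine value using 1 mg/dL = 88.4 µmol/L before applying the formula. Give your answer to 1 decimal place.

SCr = 257 / 88.4 = 2.907 mg/dL
CrCl = (140 − 28) × 70.9 / (72 × 2.907) = 7940.8 / 209.30 ≈ 37.9 mL/min

37.9 mL/min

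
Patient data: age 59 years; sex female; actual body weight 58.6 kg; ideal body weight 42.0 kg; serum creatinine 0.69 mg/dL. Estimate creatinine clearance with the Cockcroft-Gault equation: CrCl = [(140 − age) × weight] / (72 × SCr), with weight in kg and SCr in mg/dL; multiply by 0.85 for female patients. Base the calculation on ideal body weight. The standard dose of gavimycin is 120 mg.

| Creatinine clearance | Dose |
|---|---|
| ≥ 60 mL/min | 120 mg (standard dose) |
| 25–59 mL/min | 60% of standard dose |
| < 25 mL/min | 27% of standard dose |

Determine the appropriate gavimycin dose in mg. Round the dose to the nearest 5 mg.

70 mg

CrCl = (140 − 59) × 42 / (72 × 0.69) × 0.85 = 3402.0 / 49.68 × 0.85 ≈ 58.2 mL/min
CrCl ≈ 58 mL/min → bracket 25–59 mL/min.
60% of 120 mg = 72 mg → 70 mg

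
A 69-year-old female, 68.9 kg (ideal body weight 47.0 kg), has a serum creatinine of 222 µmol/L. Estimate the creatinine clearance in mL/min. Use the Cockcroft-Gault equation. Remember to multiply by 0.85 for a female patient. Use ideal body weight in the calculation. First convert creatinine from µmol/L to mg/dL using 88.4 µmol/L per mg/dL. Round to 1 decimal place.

15.7 mL/min

SCr = 222 / 88.4 = 2.511 mg/dL
CrCl = (140 − 69) × 47 / (72 × 2.511) × 0.85 = 3337.0 / 180.79 × 0.85 ≈ 15.7 mL/min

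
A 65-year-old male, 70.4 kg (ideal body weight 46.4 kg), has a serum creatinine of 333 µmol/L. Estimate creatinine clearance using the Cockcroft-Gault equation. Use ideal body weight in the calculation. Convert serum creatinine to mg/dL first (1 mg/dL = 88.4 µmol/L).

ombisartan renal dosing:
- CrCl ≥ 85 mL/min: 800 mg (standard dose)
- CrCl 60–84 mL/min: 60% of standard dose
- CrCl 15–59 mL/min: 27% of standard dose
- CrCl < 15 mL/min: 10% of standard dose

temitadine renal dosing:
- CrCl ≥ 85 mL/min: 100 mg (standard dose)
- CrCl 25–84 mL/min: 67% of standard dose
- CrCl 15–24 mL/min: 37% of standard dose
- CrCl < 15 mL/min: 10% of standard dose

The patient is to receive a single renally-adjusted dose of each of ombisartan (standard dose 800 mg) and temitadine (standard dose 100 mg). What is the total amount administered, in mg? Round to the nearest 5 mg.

90 mg

SCr = 333 / 88.4 = 3.767 mg/dL
CrCl = (140 − 65) × 46.4 / (72 × 3.767) = 3480.0 / 271.22 ≈ 12.8 mL/min
CrCl ≈ 13 mL/min.
ombisartan: < 15 mL/min → 10% of 800 mg = 80 mg.
temitadine: < 15 mL/min → 10% of 100 mg = 10 mg.
Total = 80 + 10 = 90 mg.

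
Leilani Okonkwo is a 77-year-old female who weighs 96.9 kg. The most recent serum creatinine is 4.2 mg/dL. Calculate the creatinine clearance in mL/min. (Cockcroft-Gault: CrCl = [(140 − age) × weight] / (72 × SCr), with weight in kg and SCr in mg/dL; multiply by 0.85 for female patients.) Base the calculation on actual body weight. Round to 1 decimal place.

CrCl = (140 − 77) × 96.9 / (72 × 4.2) × 0.85 = 6104.7 / 302.40 × 0.85 ≈ 17.2 mL/min

17.2 mL/min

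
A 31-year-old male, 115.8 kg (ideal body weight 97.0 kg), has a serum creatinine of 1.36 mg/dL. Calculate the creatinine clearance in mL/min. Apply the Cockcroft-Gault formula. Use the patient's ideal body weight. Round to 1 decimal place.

CrCl = (140 − 31) × 97 / (72 × 1.36) = 10573.0 / 97.92 ≈ 108.0 mL/min

108.0 mL/min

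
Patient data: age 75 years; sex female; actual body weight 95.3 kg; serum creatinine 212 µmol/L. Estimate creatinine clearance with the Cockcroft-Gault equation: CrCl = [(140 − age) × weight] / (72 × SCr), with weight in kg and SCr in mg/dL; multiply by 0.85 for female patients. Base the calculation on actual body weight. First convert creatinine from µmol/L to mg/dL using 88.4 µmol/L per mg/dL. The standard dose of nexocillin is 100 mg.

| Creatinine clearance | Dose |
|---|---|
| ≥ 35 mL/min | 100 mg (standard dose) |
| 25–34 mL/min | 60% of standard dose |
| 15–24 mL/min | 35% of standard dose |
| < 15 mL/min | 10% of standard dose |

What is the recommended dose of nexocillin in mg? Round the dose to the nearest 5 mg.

SCr = 212 / 88.4 = 2.398 mg/dL
CrCl = (140 − 75) × 95.3 / (72 × 2.398) × 0.85 = 6194.5 / 172.66 × 0.85 ≈ 30.5 mL/min
CrCl ≈ 30 mL/min → bracket 25–34 mL/min.
60% of 100 mg = 60 mg

60 mg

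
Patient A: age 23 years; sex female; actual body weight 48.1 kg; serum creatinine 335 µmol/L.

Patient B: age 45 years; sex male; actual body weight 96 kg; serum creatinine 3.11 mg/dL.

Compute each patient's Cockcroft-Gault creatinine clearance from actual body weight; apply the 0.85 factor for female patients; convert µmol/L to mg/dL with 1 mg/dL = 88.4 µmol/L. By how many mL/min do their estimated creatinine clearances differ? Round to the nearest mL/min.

23 mL/min

Patient A: SCr = 335 / 88.4 = 3.79 mg/dL
Patient A: CrCl = (140 − 23) × 48.1 / (72 × 3.79) × 0.85 = 5627.7 / 272.88 × 0.85 ≈ 17.5 mL/min
Patient B: CrCl = (140 − 45) × 96 / (72 × 3.11) = 9120.0 / 223.92 ≈ 40.7 mL/min
|17.5 − 40.7| = 23.2 mL/min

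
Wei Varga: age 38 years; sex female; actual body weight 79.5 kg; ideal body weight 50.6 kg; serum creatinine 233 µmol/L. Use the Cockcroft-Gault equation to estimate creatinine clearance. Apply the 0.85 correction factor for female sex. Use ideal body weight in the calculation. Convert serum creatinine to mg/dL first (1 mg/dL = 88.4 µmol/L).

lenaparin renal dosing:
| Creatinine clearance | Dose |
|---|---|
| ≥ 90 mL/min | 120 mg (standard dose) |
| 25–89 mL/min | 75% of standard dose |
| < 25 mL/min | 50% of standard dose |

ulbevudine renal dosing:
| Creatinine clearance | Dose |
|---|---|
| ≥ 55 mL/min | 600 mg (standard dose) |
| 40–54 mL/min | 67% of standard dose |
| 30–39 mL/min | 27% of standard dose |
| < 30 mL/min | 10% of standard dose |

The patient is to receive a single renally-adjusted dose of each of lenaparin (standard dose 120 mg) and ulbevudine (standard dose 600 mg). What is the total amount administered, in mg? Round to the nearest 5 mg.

120 mg

SCr = 233 / 88.4 = 2.636 mg/dL
CrCl = (140 − 38) × 50.6 / (72 × 2.636) × 0.85 = 5161.2 / 189.79 × 0.85 ≈ 23.1 mL/min
CrCl ≈ 23 mL/min.
lenaparin: < 25 mL/min → 50% of 120 mg = 60 mg.
ulbevudine: < 30 mL/min → 10% of 600 mg = 60 mg.
Total = 60 + 60 = 120 mg.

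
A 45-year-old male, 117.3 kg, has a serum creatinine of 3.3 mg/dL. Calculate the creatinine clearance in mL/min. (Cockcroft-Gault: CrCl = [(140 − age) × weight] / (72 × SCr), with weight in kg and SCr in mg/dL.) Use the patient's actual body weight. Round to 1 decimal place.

46.9 mL/min

CrCl = (140 − 45) × 117.3 / (72 × 3.3) = 11143.5 / 237.60 ≈ 46.9 mL/min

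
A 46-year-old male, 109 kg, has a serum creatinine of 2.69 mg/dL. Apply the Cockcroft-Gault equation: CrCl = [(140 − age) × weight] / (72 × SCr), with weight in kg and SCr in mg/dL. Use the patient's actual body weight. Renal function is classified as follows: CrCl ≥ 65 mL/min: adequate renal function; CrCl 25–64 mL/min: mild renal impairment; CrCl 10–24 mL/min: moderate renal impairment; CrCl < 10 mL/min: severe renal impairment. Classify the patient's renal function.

CrCl = (140 − 46) × 109 / (72 × 2.69) = 10246.0 / 193.68 ≈ 52.9 mL/min
53 mL/min falls in the 'mild renal impairment' range.

mild renal impairment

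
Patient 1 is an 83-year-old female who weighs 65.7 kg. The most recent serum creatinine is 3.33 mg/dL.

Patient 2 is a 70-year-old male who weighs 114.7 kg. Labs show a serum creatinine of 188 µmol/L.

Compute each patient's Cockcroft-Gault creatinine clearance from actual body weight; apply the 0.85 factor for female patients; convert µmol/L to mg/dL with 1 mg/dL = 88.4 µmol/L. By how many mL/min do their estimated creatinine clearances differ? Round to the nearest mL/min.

39 mL/min

Patient 1: CrCl = (140 − 83) × 65.7 / (72 × 3.33) × 0.85 = 3744.9 / 239.76 × 0.85 ≈ 13.3 mL/min
Patient 2: SCr = 188 / 88.4 = 2.127 mg/dL
Patient 2: CrCl = (140 − 70) × 114.7 / (72 × 2.127) = 8029.0 / 153.14 ≈ 52.4 mL/min
|13.3 − 52.4| = 39.1 mL/min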